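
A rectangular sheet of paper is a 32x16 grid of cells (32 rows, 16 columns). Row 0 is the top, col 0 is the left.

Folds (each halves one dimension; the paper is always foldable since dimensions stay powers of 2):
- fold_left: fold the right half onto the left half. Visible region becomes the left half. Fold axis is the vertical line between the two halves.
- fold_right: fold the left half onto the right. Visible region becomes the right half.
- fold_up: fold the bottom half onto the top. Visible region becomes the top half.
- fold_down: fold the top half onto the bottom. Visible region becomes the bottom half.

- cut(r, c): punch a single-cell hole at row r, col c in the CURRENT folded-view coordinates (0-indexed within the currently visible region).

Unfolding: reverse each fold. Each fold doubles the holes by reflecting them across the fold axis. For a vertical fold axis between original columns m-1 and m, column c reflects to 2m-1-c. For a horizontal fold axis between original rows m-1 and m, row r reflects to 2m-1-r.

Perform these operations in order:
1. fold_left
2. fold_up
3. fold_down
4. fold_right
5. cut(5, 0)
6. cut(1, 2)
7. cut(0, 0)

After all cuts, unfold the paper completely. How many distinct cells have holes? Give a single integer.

Op 1 fold_left: fold axis v@8; visible region now rows[0,32) x cols[0,8) = 32x8
Op 2 fold_up: fold axis h@16; visible region now rows[0,16) x cols[0,8) = 16x8
Op 3 fold_down: fold axis h@8; visible region now rows[8,16) x cols[0,8) = 8x8
Op 4 fold_right: fold axis v@4; visible region now rows[8,16) x cols[4,8) = 8x4
Op 5 cut(5, 0): punch at orig (13,4); cuts so far [(13, 4)]; region rows[8,16) x cols[4,8) = 8x4
Op 6 cut(1, 2): punch at orig (9,6); cuts so far [(9, 6), (13, 4)]; region rows[8,16) x cols[4,8) = 8x4
Op 7 cut(0, 0): punch at orig (8,4); cuts so far [(8, 4), (9, 6), (13, 4)]; region rows[8,16) x cols[4,8) = 8x4
Unfold 1 (reflect across v@4): 6 holes -> [(8, 3), (8, 4), (9, 1), (9, 6), (13, 3), (13, 4)]
Unfold 2 (reflect across h@8): 12 holes -> [(2, 3), (2, 4), (6, 1), (6, 6), (7, 3), (7, 4), (8, 3), (8, 4), (9, 1), (9, 6), (13, 3), (13, 4)]
Unfold 3 (reflect across h@16): 24 holes -> [(2, 3), (2, 4), (6, 1), (6, 6), (7, 3), (7, 4), (8, 3), (8, 4), (9, 1), (9, 6), (13, 3), (13, 4), (18, 3), (18, 4), (22, 1), (22, 6), (23, 3), (23, 4), (24, 3), (24, 4), (25, 1), (25, 6), (29, 3), (29, 4)]
Unfold 4 (reflect across v@8): 48 holes -> [(2, 3), (2, 4), (2, 11), (2, 12), (6, 1), (6, 6), (6, 9), (6, 14), (7, 3), (7, 4), (7, 11), (7, 12), (8, 3), (8, 4), (8, 11), (8, 12), (9, 1), (9, 6), (9, 9), (9, 14), (13, 3), (13, 4), (13, 11), (13, 12), (18, 3), (18, 4), (18, 11), (18, 12), (22, 1), (22, 6), (22, 9), (22, 14), (23, 3), (23, 4), (23, 11), (23, 12), (24, 3), (24, 4), (24, 11), (24, 12), (25, 1), (25, 6), (25, 9), (25, 14), (29, 3), (29, 4), (29, 11), (29, 12)]

Answer: 48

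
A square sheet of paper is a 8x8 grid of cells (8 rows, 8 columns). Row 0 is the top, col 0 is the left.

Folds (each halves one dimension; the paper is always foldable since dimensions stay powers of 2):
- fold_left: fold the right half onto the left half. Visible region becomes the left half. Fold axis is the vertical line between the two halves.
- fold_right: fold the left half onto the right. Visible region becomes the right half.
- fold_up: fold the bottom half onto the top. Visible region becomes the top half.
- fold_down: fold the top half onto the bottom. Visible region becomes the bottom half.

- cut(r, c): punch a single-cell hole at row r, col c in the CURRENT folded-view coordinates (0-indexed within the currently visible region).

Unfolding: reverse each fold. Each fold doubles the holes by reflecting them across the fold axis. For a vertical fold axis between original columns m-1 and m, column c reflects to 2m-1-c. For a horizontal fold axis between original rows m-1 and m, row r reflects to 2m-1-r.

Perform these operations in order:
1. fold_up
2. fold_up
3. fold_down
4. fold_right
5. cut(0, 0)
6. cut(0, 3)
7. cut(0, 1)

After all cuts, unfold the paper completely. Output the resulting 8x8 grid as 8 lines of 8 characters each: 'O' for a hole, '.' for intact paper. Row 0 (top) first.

Op 1 fold_up: fold axis h@4; visible region now rows[0,4) x cols[0,8) = 4x8
Op 2 fold_up: fold axis h@2; visible region now rows[0,2) x cols[0,8) = 2x8
Op 3 fold_down: fold axis h@1; visible region now rows[1,2) x cols[0,8) = 1x8
Op 4 fold_right: fold axis v@4; visible region now rows[1,2) x cols[4,8) = 1x4
Op 5 cut(0, 0): punch at orig (1,4); cuts so far [(1, 4)]; region rows[1,2) x cols[4,8) = 1x4
Op 6 cut(0, 3): punch at orig (1,7); cuts so far [(1, 4), (1, 7)]; region rows[1,2) x cols[4,8) = 1x4
Op 7 cut(0, 1): punch at orig (1,5); cuts so far [(1, 4), (1, 5), (1, 7)]; region rows[1,2) x cols[4,8) = 1x4
Unfold 1 (reflect across v@4): 6 holes -> [(1, 0), (1, 2), (1, 3), (1, 4), (1, 5), (1, 7)]
Unfold 2 (reflect across h@1): 12 holes -> [(0, 0), (0, 2), (0, 3), (0, 4), (0, 5), (0, 7), (1, 0), (1, 2), (1, 3), (1, 4), (1, 5), (1, 7)]
Unfold 3 (reflect across h@2): 24 holes -> [(0, 0), (0, 2), (0, 3), (0, 4), (0, 5), (0, 7), (1, 0), (1, 2), (1, 3), (1, 4), (1, 5), (1, 7), (2, 0), (2, 2), (2, 3), (2, 4), (2, 5), (2, 7), (3, 0), (3, 2), (3, 3), (3, 4), (3, 5), (3, 7)]
Unfold 4 (reflect across h@4): 48 holes -> [(0, 0), (0, 2), (0, 3), (0, 4), (0, 5), (0, 7), (1, 0), (1, 2), (1, 3), (1, 4), (1, 5), (1, 7), (2, 0), (2, 2), (2, 3), (2, 4), (2, 5), (2, 7), (3, 0), (3, 2), (3, 3), (3, 4), (3, 5), (3, 7), (4, 0), (4, 2), (4, 3), (4, 4), (4, 5), (4, 7), (5, 0), (5, 2), (5, 3), (5, 4), (5, 5), (5, 7), (6, 0), (6, 2), (6, 3), (6, 4), (6, 5), (6, 7), (7, 0), (7, 2), (7, 3), (7, 4), (7, 5), (7, 7)]

Answer: O.OOOO.O
O.OOOO.O
O.OOOO.O
O.OOOO.O
O.OOOO.O
O.OOOO.O
O.OOOO.O
O.OOOO.O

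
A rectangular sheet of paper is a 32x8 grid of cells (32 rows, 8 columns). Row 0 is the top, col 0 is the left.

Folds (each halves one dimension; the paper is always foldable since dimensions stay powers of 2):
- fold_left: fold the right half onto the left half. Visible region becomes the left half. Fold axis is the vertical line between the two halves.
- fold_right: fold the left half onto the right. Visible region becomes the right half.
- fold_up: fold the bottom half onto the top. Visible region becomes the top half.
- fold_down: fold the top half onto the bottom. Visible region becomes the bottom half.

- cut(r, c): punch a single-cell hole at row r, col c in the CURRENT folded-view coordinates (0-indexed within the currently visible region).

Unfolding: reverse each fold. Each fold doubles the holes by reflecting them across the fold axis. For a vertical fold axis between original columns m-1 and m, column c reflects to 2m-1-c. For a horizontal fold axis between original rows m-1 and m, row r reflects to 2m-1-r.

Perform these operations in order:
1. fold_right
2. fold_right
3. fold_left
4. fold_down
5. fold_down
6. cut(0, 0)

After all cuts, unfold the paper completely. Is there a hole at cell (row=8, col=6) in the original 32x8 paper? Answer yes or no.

Answer: yes

Derivation:
Op 1 fold_right: fold axis v@4; visible region now rows[0,32) x cols[4,8) = 32x4
Op 2 fold_right: fold axis v@6; visible region now rows[0,32) x cols[6,8) = 32x2
Op 3 fold_left: fold axis v@7; visible region now rows[0,32) x cols[6,7) = 32x1
Op 4 fold_down: fold axis h@16; visible region now rows[16,32) x cols[6,7) = 16x1
Op 5 fold_down: fold axis h@24; visible region now rows[24,32) x cols[6,7) = 8x1
Op 6 cut(0, 0): punch at orig (24,6); cuts so far [(24, 6)]; region rows[24,32) x cols[6,7) = 8x1
Unfold 1 (reflect across h@24): 2 holes -> [(23, 6), (24, 6)]
Unfold 2 (reflect across h@16): 4 holes -> [(7, 6), (8, 6), (23, 6), (24, 6)]
Unfold 3 (reflect across v@7): 8 holes -> [(7, 6), (7, 7), (8, 6), (8, 7), (23, 6), (23, 7), (24, 6), (24, 7)]
Unfold 4 (reflect across v@6): 16 holes -> [(7, 4), (7, 5), (7, 6), (7, 7), (8, 4), (8, 5), (8, 6), (8, 7), (23, 4), (23, 5), (23, 6), (23, 7), (24, 4), (24, 5), (24, 6), (24, 7)]
Unfold 5 (reflect across v@4): 32 holes -> [(7, 0), (7, 1), (7, 2), (7, 3), (7, 4), (7, 5), (7, 6), (7, 7), (8, 0), (8, 1), (8, 2), (8, 3), (8, 4), (8, 5), (8, 6), (8, 7), (23, 0), (23, 1), (23, 2), (23, 3), (23, 4), (23, 5), (23, 6), (23, 7), (24, 0), (24, 1), (24, 2), (24, 3), (24, 4), (24, 5), (24, 6), (24, 7)]
Holes: [(7, 0), (7, 1), (7, 2), (7, 3), (7, 4), (7, 5), (7, 6), (7, 7), (8, 0), (8, 1), (8, 2), (8, 3), (8, 4), (8, 5), (8, 6), (8, 7), (23, 0), (23, 1), (23, 2), (23, 3), (23, 4), (23, 5), (23, 6), (23, 7), (24, 0), (24, 1), (24, 2), (24, 3), (24, 4), (24, 5), (24, 6), (24, 7)]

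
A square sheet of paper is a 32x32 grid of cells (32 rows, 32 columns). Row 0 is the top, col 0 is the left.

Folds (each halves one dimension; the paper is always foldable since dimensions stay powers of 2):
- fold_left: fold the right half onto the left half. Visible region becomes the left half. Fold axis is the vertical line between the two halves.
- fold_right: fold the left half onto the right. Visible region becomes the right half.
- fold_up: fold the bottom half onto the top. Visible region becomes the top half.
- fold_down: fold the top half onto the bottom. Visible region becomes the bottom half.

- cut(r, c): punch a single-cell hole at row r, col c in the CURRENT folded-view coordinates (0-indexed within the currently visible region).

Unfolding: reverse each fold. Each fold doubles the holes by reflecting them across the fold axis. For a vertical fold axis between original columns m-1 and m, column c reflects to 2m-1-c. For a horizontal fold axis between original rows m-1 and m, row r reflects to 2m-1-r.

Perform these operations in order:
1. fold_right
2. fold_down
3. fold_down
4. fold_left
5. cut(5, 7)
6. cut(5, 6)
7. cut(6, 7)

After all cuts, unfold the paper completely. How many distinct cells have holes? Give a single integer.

Answer: 48

Derivation:
Op 1 fold_right: fold axis v@16; visible region now rows[0,32) x cols[16,32) = 32x16
Op 2 fold_down: fold axis h@16; visible region now rows[16,32) x cols[16,32) = 16x16
Op 3 fold_down: fold axis h@24; visible region now rows[24,32) x cols[16,32) = 8x16
Op 4 fold_left: fold axis v@24; visible region now rows[24,32) x cols[16,24) = 8x8
Op 5 cut(5, 7): punch at orig (29,23); cuts so far [(29, 23)]; region rows[24,32) x cols[16,24) = 8x8
Op 6 cut(5, 6): punch at orig (29,22); cuts so far [(29, 22), (29, 23)]; region rows[24,32) x cols[16,24) = 8x8
Op 7 cut(6, 7): punch at orig (30,23); cuts so far [(29, 22), (29, 23), (30, 23)]; region rows[24,32) x cols[16,24) = 8x8
Unfold 1 (reflect across v@24): 6 holes -> [(29, 22), (29, 23), (29, 24), (29, 25), (30, 23), (30, 24)]
Unfold 2 (reflect across h@24): 12 holes -> [(17, 23), (17, 24), (18, 22), (18, 23), (18, 24), (18, 25), (29, 22), (29, 23), (29, 24), (29, 25), (30, 23), (30, 24)]
Unfold 3 (reflect across h@16): 24 holes -> [(1, 23), (1, 24), (2, 22), (2, 23), (2, 24), (2, 25), (13, 22), (13, 23), (13, 24), (13, 25), (14, 23), (14, 24), (17, 23), (17, 24), (18, 22), (18, 23), (18, 24), (18, 25), (29, 22), (29, 23), (29, 24), (29, 25), (30, 23), (30, 24)]
Unfold 4 (reflect across v@16): 48 holes -> [(1, 7), (1, 8), (1, 23), (1, 24), (2, 6), (2, 7), (2, 8), (2, 9), (2, 22), (2, 23), (2, 24), (2, 25), (13, 6), (13, 7), (13, 8), (13, 9), (13, 22), (13, 23), (13, 24), (13, 25), (14, 7), (14, 8), (14, 23), (14, 24), (17, 7), (17, 8), (17, 23), (17, 24), (18, 6), (18, 7), (18, 8), (18, 9), (18, 22), (18, 23), (18, 24), (18, 25), (29, 6), (29, 7), (29, 8), (29, 9), (29, 22), (29, 23), (29, 24), (29, 25), (30, 7), (30, 8), (30, 23), (30, 24)]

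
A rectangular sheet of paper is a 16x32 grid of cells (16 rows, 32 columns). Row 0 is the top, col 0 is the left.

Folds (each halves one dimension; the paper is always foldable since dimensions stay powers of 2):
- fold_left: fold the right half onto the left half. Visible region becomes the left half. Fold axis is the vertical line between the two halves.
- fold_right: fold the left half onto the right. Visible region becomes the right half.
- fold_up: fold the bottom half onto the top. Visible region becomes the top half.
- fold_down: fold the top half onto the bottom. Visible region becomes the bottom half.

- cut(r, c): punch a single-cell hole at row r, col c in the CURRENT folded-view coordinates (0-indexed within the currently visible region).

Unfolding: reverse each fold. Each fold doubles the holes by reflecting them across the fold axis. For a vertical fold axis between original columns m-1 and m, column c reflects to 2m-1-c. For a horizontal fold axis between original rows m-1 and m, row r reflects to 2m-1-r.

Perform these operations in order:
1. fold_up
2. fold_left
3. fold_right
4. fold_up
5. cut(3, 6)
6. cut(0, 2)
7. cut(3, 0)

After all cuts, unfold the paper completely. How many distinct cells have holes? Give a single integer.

Op 1 fold_up: fold axis h@8; visible region now rows[0,8) x cols[0,32) = 8x32
Op 2 fold_left: fold axis v@16; visible region now rows[0,8) x cols[0,16) = 8x16
Op 3 fold_right: fold axis v@8; visible region now rows[0,8) x cols[8,16) = 8x8
Op 4 fold_up: fold axis h@4; visible region now rows[0,4) x cols[8,16) = 4x8
Op 5 cut(3, 6): punch at orig (3,14); cuts so far [(3, 14)]; region rows[0,4) x cols[8,16) = 4x8
Op 6 cut(0, 2): punch at orig (0,10); cuts so far [(0, 10), (3, 14)]; region rows[0,4) x cols[8,16) = 4x8
Op 7 cut(3, 0): punch at orig (3,8); cuts so far [(0, 10), (3, 8), (3, 14)]; region rows[0,4) x cols[8,16) = 4x8
Unfold 1 (reflect across h@4): 6 holes -> [(0, 10), (3, 8), (3, 14), (4, 8), (4, 14), (7, 10)]
Unfold 2 (reflect across v@8): 12 holes -> [(0, 5), (0, 10), (3, 1), (3, 7), (3, 8), (3, 14), (4, 1), (4, 7), (4, 8), (4, 14), (7, 5), (7, 10)]
Unfold 3 (reflect across v@16): 24 holes -> [(0, 5), (0, 10), (0, 21), (0, 26), (3, 1), (3, 7), (3, 8), (3, 14), (3, 17), (3, 23), (3, 24), (3, 30), (4, 1), (4, 7), (4, 8), (4, 14), (4, 17), (4, 23), (4, 24), (4, 30), (7, 5), (7, 10), (7, 21), (7, 26)]
Unfold 4 (reflect across h@8): 48 holes -> [(0, 5), (0, 10), (0, 21), (0, 26), (3, 1), (3, 7), (3, 8), (3, 14), (3, 17), (3, 23), (3, 24), (3, 30), (4, 1), (4, 7), (4, 8), (4, 14), (4, 17), (4, 23), (4, 24), (4, 30), (7, 5), (7, 10), (7, 21), (7, 26), (8, 5), (8, 10), (8, 21), (8, 26), (11, 1), (11, 7), (11, 8), (11, 14), (11, 17), (11, 23), (11, 24), (11, 30), (12, 1), (12, 7), (12, 8), (12, 14), (12, 17), (12, 23), (12, 24), (12, 30), (15, 5), (15, 10), (15, 21), (15, 26)]

Answer: 48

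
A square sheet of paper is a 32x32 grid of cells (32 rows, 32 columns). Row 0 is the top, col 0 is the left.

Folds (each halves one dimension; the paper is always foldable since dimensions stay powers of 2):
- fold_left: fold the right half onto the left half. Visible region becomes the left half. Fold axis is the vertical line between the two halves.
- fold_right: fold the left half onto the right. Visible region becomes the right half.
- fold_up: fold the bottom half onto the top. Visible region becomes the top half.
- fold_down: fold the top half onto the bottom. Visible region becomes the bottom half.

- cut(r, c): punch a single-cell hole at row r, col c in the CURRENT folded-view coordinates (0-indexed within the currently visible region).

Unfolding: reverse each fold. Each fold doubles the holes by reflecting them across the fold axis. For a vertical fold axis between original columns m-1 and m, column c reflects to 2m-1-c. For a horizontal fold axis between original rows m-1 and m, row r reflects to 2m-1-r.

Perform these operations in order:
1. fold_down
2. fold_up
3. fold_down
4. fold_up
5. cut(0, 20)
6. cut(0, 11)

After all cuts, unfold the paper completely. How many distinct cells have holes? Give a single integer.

Answer: 32

Derivation:
Op 1 fold_down: fold axis h@16; visible region now rows[16,32) x cols[0,32) = 16x32
Op 2 fold_up: fold axis h@24; visible region now rows[16,24) x cols[0,32) = 8x32
Op 3 fold_down: fold axis h@20; visible region now rows[20,24) x cols[0,32) = 4x32
Op 4 fold_up: fold axis h@22; visible region now rows[20,22) x cols[0,32) = 2x32
Op 5 cut(0, 20): punch at orig (20,20); cuts so far [(20, 20)]; region rows[20,22) x cols[0,32) = 2x32
Op 6 cut(0, 11): punch at orig (20,11); cuts so far [(20, 11), (20, 20)]; region rows[20,22) x cols[0,32) = 2x32
Unfold 1 (reflect across h@22): 4 holes -> [(20, 11), (20, 20), (23, 11), (23, 20)]
Unfold 2 (reflect across h@20): 8 holes -> [(16, 11), (16, 20), (19, 11), (19, 20), (20, 11), (20, 20), (23, 11), (23, 20)]
Unfold 3 (reflect across h@24): 16 holes -> [(16, 11), (16, 20), (19, 11), (19, 20), (20, 11), (20, 20), (23, 11), (23, 20), (24, 11), (24, 20), (27, 11), (27, 20), (28, 11), (28, 20), (31, 11), (31, 20)]
Unfold 4 (reflect across h@16): 32 holes -> [(0, 11), (0, 20), (3, 11), (3, 20), (4, 11), (4, 20), (7, 11), (7, 20), (8, 11), (8, 20), (11, 11), (11, 20), (12, 11), (12, 20), (15, 11), (15, 20), (16, 11), (16, 20), (19, 11), (19, 20), (20, 11), (20, 20), (23, 11), (23, 20), (24, 11), (24, 20), (27, 11), (27, 20), (28, 11), (28, 20), (31, 11), (31, 20)]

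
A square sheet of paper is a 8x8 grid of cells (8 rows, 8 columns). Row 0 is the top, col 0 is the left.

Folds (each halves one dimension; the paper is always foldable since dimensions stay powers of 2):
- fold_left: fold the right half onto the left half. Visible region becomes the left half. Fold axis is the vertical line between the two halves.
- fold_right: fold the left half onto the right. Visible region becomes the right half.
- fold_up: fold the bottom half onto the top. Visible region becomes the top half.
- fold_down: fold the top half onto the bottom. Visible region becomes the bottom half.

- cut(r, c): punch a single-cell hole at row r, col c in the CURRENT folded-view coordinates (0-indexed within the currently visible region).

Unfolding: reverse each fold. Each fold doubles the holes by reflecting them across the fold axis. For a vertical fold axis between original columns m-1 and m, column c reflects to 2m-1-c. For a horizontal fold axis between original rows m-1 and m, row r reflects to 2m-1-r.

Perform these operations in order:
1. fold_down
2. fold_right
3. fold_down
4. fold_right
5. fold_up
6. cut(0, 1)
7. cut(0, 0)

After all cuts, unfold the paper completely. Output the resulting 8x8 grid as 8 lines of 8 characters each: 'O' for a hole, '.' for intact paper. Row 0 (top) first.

Answer: OOOOOOOO
OOOOOOOO
OOOOOOOO
OOOOOOOO
OOOOOOOO
OOOOOOOO
OOOOOOOO
OOOOOOOO

Derivation:
Op 1 fold_down: fold axis h@4; visible region now rows[4,8) x cols[0,8) = 4x8
Op 2 fold_right: fold axis v@4; visible region now rows[4,8) x cols[4,8) = 4x4
Op 3 fold_down: fold axis h@6; visible region now rows[6,8) x cols[4,8) = 2x4
Op 4 fold_right: fold axis v@6; visible region now rows[6,8) x cols[6,8) = 2x2
Op 5 fold_up: fold axis h@7; visible region now rows[6,7) x cols[6,8) = 1x2
Op 6 cut(0, 1): punch at orig (6,7); cuts so far [(6, 7)]; region rows[6,7) x cols[6,8) = 1x2
Op 7 cut(0, 0): punch at orig (6,6); cuts so far [(6, 6), (6, 7)]; region rows[6,7) x cols[6,8) = 1x2
Unfold 1 (reflect across h@7): 4 holes -> [(6, 6), (6, 7), (7, 6), (7, 7)]
Unfold 2 (reflect across v@6): 8 holes -> [(6, 4), (6, 5), (6, 6), (6, 7), (7, 4), (7, 5), (7, 6), (7, 7)]
Unfold 3 (reflect across h@6): 16 holes -> [(4, 4), (4, 5), (4, 6), (4, 7), (5, 4), (5, 5), (5, 6), (5, 7), (6, 4), (6, 5), (6, 6), (6, 7), (7, 4), (7, 5), (7, 6), (7, 7)]
Unfold 4 (reflect across v@4): 32 holes -> [(4, 0), (4, 1), (4, 2), (4, 3), (4, 4), (4, 5), (4, 6), (4, 7), (5, 0), (5, 1), (5, 2), (5, 3), (5, 4), (5, 5), (5, 6), (5, 7), (6, 0), (6, 1), (6, 2), (6, 3), (6, 4), (6, 5), (6, 6), (6, 7), (7, 0), (7, 1), (7, 2), (7, 3), (7, 4), (7, 5), (7, 6), (7, 7)]
Unfold 5 (reflect across h@4): 64 holes -> [(0, 0), (0, 1), (0, 2), (0, 3), (0, 4), (0, 5), (0, 6), (0, 7), (1, 0), (1, 1), (1, 2), (1, 3), (1, 4), (1, 5), (1, 6), (1, 7), (2, 0), (2, 1), (2, 2), (2, 3), (2, 4), (2, 5), (2, 6), (2, 7), (3, 0), (3, 1), (3, 2), (3, 3), (3, 4), (3, 5), (3, 6), (3, 7), (4, 0), (4, 1), (4, 2), (4, 3), (4, 4), (4, 5), (4, 6), (4, 7), (5, 0), (5, 1), (5, 2), (5, 3), (5, 4), (5, 5), (5, 6), (5, 7), (6, 0), (6, 1), (6, 2), (6, 3), (6, 4), (6, 5), (6, 6), (6, 7), (7, 0), (7, 1), (7, 2), (7, 3), (7, 4), (7, 5), (7, 6), (7, 7)]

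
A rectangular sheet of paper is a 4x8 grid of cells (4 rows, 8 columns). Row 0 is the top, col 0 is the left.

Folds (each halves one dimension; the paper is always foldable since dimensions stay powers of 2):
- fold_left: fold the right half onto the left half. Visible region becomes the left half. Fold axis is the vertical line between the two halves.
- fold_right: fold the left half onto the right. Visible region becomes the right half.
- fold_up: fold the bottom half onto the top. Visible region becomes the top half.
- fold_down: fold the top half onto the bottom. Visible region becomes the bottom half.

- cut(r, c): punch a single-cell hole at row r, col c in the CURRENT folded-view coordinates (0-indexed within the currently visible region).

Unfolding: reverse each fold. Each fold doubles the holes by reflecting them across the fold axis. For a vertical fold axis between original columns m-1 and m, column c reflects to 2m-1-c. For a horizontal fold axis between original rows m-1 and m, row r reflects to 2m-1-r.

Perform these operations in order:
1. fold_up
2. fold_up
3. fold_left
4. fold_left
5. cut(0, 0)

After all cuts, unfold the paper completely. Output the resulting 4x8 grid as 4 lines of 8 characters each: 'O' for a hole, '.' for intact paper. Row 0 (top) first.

Op 1 fold_up: fold axis h@2; visible region now rows[0,2) x cols[0,8) = 2x8
Op 2 fold_up: fold axis h@1; visible region now rows[0,1) x cols[0,8) = 1x8
Op 3 fold_left: fold axis v@4; visible region now rows[0,1) x cols[0,4) = 1x4
Op 4 fold_left: fold axis v@2; visible region now rows[0,1) x cols[0,2) = 1x2
Op 5 cut(0, 0): punch at orig (0,0); cuts so far [(0, 0)]; region rows[0,1) x cols[0,2) = 1x2
Unfold 1 (reflect across v@2): 2 holes -> [(0, 0), (0, 3)]
Unfold 2 (reflect across v@4): 4 holes -> [(0, 0), (0, 3), (0, 4), (0, 7)]
Unfold 3 (reflect across h@1): 8 holes -> [(0, 0), (0, 3), (0, 4), (0, 7), (1, 0), (1, 3), (1, 4), (1, 7)]
Unfold 4 (reflect across h@2): 16 holes -> [(0, 0), (0, 3), (0, 4), (0, 7), (1, 0), (1, 3), (1, 4), (1, 7), (2, 0), (2, 3), (2, 4), (2, 7), (3, 0), (3, 3), (3, 4), (3, 7)]

Answer: O..OO..O
O..OO..O
O..OO..O
O..OO..O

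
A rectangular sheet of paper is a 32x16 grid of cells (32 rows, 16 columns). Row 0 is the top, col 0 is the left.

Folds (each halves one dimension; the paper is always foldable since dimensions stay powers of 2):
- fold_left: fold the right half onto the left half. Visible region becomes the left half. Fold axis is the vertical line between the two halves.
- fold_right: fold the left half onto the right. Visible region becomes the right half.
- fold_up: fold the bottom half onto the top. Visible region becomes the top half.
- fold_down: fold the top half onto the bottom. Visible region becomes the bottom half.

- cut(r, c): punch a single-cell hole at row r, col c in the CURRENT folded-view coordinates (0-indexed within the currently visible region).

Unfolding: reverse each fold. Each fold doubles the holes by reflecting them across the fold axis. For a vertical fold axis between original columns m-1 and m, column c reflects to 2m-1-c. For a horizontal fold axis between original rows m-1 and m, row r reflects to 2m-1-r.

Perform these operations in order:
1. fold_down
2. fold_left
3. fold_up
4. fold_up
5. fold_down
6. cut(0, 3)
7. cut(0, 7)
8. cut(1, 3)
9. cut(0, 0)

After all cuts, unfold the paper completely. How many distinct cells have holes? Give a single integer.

Op 1 fold_down: fold axis h@16; visible region now rows[16,32) x cols[0,16) = 16x16
Op 2 fold_left: fold axis v@8; visible region now rows[16,32) x cols[0,8) = 16x8
Op 3 fold_up: fold axis h@24; visible region now rows[16,24) x cols[0,8) = 8x8
Op 4 fold_up: fold axis h@20; visible region now rows[16,20) x cols[0,8) = 4x8
Op 5 fold_down: fold axis h@18; visible region now rows[18,20) x cols[0,8) = 2x8
Op 6 cut(0, 3): punch at orig (18,3); cuts so far [(18, 3)]; region rows[18,20) x cols[0,8) = 2x8
Op 7 cut(0, 7): punch at orig (18,7); cuts so far [(18, 3), (18, 7)]; region rows[18,20) x cols[0,8) = 2x8
Op 8 cut(1, 3): punch at orig (19,3); cuts so far [(18, 3), (18, 7), (19, 3)]; region rows[18,20) x cols[0,8) = 2x8
Op 9 cut(0, 0): punch at orig (18,0); cuts so far [(18, 0), (18, 3), (18, 7), (19, 3)]; region rows[18,20) x cols[0,8) = 2x8
Unfold 1 (reflect across h@18): 8 holes -> [(16, 3), (17, 0), (17, 3), (17, 7), (18, 0), (18, 3), (18, 7), (19, 3)]
Unfold 2 (reflect across h@20): 16 holes -> [(16, 3), (17, 0), (17, 3), (17, 7), (18, 0), (18, 3), (18, 7), (19, 3), (20, 3), (21, 0), (21, 3), (21, 7), (22, 0), (22, 3), (22, 7), (23, 3)]
Unfold 3 (reflect across h@24): 32 holes -> [(16, 3), (17, 0), (17, 3), (17, 7), (18, 0), (18, 3), (18, 7), (19, 3), (20, 3), (21, 0), (21, 3), (21, 7), (22, 0), (22, 3), (22, 7), (23, 3), (24, 3), (25, 0), (25, 3), (25, 7), (26, 0), (26, 3), (26, 7), (27, 3), (28, 3), (29, 0), (29, 3), (29, 7), (30, 0), (30, 3), (30, 7), (31, 3)]
Unfold 4 (reflect across v@8): 64 holes -> [(16, 3), (16, 12), (17, 0), (17, 3), (17, 7), (17, 8), (17, 12), (17, 15), (18, 0), (18, 3), (18, 7), (18, 8), (18, 12), (18, 15), (19, 3), (19, 12), (20, 3), (20, 12), (21, 0), (21, 3), (21, 7), (21, 8), (21, 12), (21, 15), (22, 0), (22, 3), (22, 7), (22, 8), (22, 12), (22, 15), (23, 3), (23, 12), (24, 3), (24, 12), (25, 0), (25, 3), (25, 7), (25, 8), (25, 12), (25, 15), (26, 0), (26, 3), (26, 7), (26, 8), (26, 12), (26, 15), (27, 3), (27, 12), (28, 3), (28, 12), (29, 0), (29, 3), (29, 7), (29, 8), (29, 12), (29, 15), (30, 0), (30, 3), (30, 7), (30, 8), (30, 12), (30, 15), (31, 3), (31, 12)]
Unfold 5 (reflect across h@16): 128 holes -> [(0, 3), (0, 12), (1, 0), (1, 3), (1, 7), (1, 8), (1, 12), (1, 15), (2, 0), (2, 3), (2, 7), (2, 8), (2, 12), (2, 15), (3, 3), (3, 12), (4, 3), (4, 12), (5, 0), (5, 3), (5, 7), (5, 8), (5, 12), (5, 15), (6, 0), (6, 3), (6, 7), (6, 8), (6, 12), (6, 15), (7, 3), (7, 12), (8, 3), (8, 12), (9, 0), (9, 3), (9, 7), (9, 8), (9, 12), (9, 15), (10, 0), (10, 3), (10, 7), (10, 8), (10, 12), (10, 15), (11, 3), (11, 12), (12, 3), (12, 12), (13, 0), (13, 3), (13, 7), (13, 8), (13, 12), (13, 15), (14, 0), (14, 3), (14, 7), (14, 8), (14, 12), (14, 15), (15, 3), (15, 12), (16, 3), (16, 12), (17, 0), (17, 3), (17, 7), (17, 8), (17, 12), (17, 15), (18, 0), (18, 3), (18, 7), (18, 8), (18, 12), (18, 15), (19, 3), (19, 12), (20, 3), (20, 12), (21, 0), (21, 3), (21, 7), (21, 8), (21, 12), (21, 15), (22, 0), (22, 3), (22, 7), (22, 8), (22, 12), (22, 15), (23, 3), (23, 12), (24, 3), (24, 12), (25, 0), (25, 3), (25, 7), (25, 8), (25, 12), (25, 15), (26, 0), (26, 3), (26, 7), (26, 8), (26, 12), (26, 15), (27, 3), (27, 12), (28, 3), (28, 12), (29, 0), (29, 3), (29, 7), (29, 8), (29, 12), (29, 15), (30, 0), (30, 3), (30, 7), (30, 8), (30, 12), (30, 15), (31, 3), (31, 12)]

Answer: 128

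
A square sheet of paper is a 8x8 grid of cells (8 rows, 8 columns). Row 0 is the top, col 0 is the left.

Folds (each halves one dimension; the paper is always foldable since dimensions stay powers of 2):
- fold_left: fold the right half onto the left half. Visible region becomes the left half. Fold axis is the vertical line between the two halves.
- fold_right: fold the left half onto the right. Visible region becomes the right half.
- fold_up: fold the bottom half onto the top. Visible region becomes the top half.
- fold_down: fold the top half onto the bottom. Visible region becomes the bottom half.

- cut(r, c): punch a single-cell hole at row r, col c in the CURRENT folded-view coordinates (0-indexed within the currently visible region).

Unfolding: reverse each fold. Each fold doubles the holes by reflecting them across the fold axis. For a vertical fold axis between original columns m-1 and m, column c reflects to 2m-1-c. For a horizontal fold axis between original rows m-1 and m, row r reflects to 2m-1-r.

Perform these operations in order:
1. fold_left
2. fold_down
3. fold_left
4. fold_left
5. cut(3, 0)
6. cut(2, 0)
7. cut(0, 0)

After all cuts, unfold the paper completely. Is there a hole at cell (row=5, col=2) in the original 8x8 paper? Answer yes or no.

Answer: no

Derivation:
Op 1 fold_left: fold axis v@4; visible region now rows[0,8) x cols[0,4) = 8x4
Op 2 fold_down: fold axis h@4; visible region now rows[4,8) x cols[0,4) = 4x4
Op 3 fold_left: fold axis v@2; visible region now rows[4,8) x cols[0,2) = 4x2
Op 4 fold_left: fold axis v@1; visible region now rows[4,8) x cols[0,1) = 4x1
Op 5 cut(3, 0): punch at orig (7,0); cuts so far [(7, 0)]; region rows[4,8) x cols[0,1) = 4x1
Op 6 cut(2, 0): punch at orig (6,0); cuts so far [(6, 0), (7, 0)]; region rows[4,8) x cols[0,1) = 4x1
Op 7 cut(0, 0): punch at orig (4,0); cuts so far [(4, 0), (6, 0), (7, 0)]; region rows[4,8) x cols[0,1) = 4x1
Unfold 1 (reflect across v@1): 6 holes -> [(4, 0), (4, 1), (6, 0), (6, 1), (7, 0), (7, 1)]
Unfold 2 (reflect across v@2): 12 holes -> [(4, 0), (4, 1), (4, 2), (4, 3), (6, 0), (6, 1), (6, 2), (6, 3), (7, 0), (7, 1), (7, 2), (7, 3)]
Unfold 3 (reflect across h@4): 24 holes -> [(0, 0), (0, 1), (0, 2), (0, 3), (1, 0), (1, 1), (1, 2), (1, 3), (3, 0), (3, 1), (3, 2), (3, 3), (4, 0), (4, 1), (4, 2), (4, 3), (6, 0), (6, 1), (6, 2), (6, 3), (7, 0), (7, 1), (7, 2), (7, 3)]
Unfold 4 (reflect across v@4): 48 holes -> [(0, 0), (0, 1), (0, 2), (0, 3), (0, 4), (0, 5), (0, 6), (0, 7), (1, 0), (1, 1), (1, 2), (1, 3), (1, 4), (1, 5), (1, 6), (1, 7), (3, 0), (3, 1), (3, 2), (3, 3), (3, 4), (3, 5), (3, 6), (3, 7), (4, 0), (4, 1), (4, 2), (4, 3), (4, 4), (4, 5), (4, 6), (4, 7), (6, 0), (6, 1), (6, 2), (6, 3), (6, 4), (6, 5), (6, 6), (6, 7), (7, 0), (7, 1), (7, 2), (7, 3), (7, 4), (7, 5), (7, 6), (7, 7)]
Holes: [(0, 0), (0, 1), (0, 2), (0, 3), (0, 4), (0, 5), (0, 6), (0, 7), (1, 0), (1, 1), (1, 2), (1, 3), (1, 4), (1, 5), (1, 6), (1, 7), (3, 0), (3, 1), (3, 2), (3, 3), (3, 4), (3, 5), (3, 6), (3, 7), (4, 0), (4, 1), (4, 2), (4, 3), (4, 4), (4, 5), (4, 6), (4, 7), (6, 0), (6, 1), (6, 2), (6, 3), (6, 4), (6, 5), (6, 6), (6, 7), (7, 0), (7, 1), (7, 2), (7, 3), (7, 4), (7, 5), (7, 6), (7, 7)]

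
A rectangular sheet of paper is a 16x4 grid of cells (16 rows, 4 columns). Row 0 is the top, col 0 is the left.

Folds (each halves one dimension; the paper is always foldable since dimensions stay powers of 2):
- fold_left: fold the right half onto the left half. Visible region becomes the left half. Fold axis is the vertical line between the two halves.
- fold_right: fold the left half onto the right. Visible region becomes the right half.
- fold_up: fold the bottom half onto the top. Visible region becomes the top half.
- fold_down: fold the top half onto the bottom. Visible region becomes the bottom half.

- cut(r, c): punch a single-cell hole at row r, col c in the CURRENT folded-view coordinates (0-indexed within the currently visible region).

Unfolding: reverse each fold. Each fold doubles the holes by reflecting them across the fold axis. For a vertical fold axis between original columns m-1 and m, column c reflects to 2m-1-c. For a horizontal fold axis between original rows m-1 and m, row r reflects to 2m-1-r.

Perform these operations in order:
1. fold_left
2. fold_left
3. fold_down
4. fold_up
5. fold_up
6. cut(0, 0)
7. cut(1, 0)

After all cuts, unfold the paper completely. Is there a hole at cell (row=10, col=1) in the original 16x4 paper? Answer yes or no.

Answer: yes

Derivation:
Op 1 fold_left: fold axis v@2; visible region now rows[0,16) x cols[0,2) = 16x2
Op 2 fold_left: fold axis v@1; visible region now rows[0,16) x cols[0,1) = 16x1
Op 3 fold_down: fold axis h@8; visible region now rows[8,16) x cols[0,1) = 8x1
Op 4 fold_up: fold axis h@12; visible region now rows[8,12) x cols[0,1) = 4x1
Op 5 fold_up: fold axis h@10; visible region now rows[8,10) x cols[0,1) = 2x1
Op 6 cut(0, 0): punch at orig (8,0); cuts so far [(8, 0)]; region rows[8,10) x cols[0,1) = 2x1
Op 7 cut(1, 0): punch at orig (9,0); cuts so far [(8, 0), (9, 0)]; region rows[8,10) x cols[0,1) = 2x1
Unfold 1 (reflect across h@10): 4 holes -> [(8, 0), (9, 0), (10, 0), (11, 0)]
Unfold 2 (reflect across h@12): 8 holes -> [(8, 0), (9, 0), (10, 0), (11, 0), (12, 0), (13, 0), (14, 0), (15, 0)]
Unfold 3 (reflect across h@8): 16 holes -> [(0, 0), (1, 0), (2, 0), (3, 0), (4, 0), (5, 0), (6, 0), (7, 0), (8, 0), (9, 0), (10, 0), (11, 0), (12, 0), (13, 0), (14, 0), (15, 0)]
Unfold 4 (reflect across v@1): 32 holes -> [(0, 0), (0, 1), (1, 0), (1, 1), (2, 0), (2, 1), (3, 0), (3, 1), (4, 0), (4, 1), (5, 0), (5, 1), (6, 0), (6, 1), (7, 0), (7, 1), (8, 0), (8, 1), (9, 0), (9, 1), (10, 0), (10, 1), (11, 0), (11, 1), (12, 0), (12, 1), (13, 0), (13, 1), (14, 0), (14, 1), (15, 0), (15, 1)]
Unfold 5 (reflect across v@2): 64 holes -> [(0, 0), (0, 1), (0, 2), (0, 3), (1, 0), (1, 1), (1, 2), (1, 3), (2, 0), (2, 1), (2, 2), (2, 3), (3, 0), (3, 1), (3, 2), (3, 3), (4, 0), (4, 1), (4, 2), (4, 3), (5, 0), (5, 1), (5, 2), (5, 3), (6, 0), (6, 1), (6, 2), (6, 3), (7, 0), (7, 1), (7, 2), (7, 3), (8, 0), (8, 1), (8, 2), (8, 3), (9, 0), (9, 1), (9, 2), (9, 3), (10, 0), (10, 1), (10, 2), (10, 3), (11, 0), (11, 1), (11, 2), (11, 3), (12, 0), (12, 1), (12, 2), (12, 3), (13, 0), (13, 1), (13, 2), (13, 3), (14, 0), (14, 1), (14, 2), (14, 3), (15, 0), (15, 1), (15, 2), (15, 3)]
Holes: [(0, 0), (0, 1), (0, 2), (0, 3), (1, 0), (1, 1), (1, 2), (1, 3), (2, 0), (2, 1), (2, 2), (2, 3), (3, 0), (3, 1), (3, 2), (3, 3), (4, 0), (4, 1), (4, 2), (4, 3), (5, 0), (5, 1), (5, 2), (5, 3), (6, 0), (6, 1), (6, 2), (6, 3), (7, 0), (7, 1), (7, 2), (7, 3), (8, 0), (8, 1), (8, 2), (8, 3), (9, 0), (9, 1), (9, 2), (9, 3), (10, 0), (10, 1), (10, 2), (10, 3), (11, 0), (11, 1), (11, 2), (11, 3), (12, 0), (12, 1), (12, 2), (12, 3), (13, 0), (13, 1), (13, 2), (13, 3), (14, 0), (14, 1), (14, 2), (14, 3), (15, 0), (15, 1), (15, 2), (15, 3)]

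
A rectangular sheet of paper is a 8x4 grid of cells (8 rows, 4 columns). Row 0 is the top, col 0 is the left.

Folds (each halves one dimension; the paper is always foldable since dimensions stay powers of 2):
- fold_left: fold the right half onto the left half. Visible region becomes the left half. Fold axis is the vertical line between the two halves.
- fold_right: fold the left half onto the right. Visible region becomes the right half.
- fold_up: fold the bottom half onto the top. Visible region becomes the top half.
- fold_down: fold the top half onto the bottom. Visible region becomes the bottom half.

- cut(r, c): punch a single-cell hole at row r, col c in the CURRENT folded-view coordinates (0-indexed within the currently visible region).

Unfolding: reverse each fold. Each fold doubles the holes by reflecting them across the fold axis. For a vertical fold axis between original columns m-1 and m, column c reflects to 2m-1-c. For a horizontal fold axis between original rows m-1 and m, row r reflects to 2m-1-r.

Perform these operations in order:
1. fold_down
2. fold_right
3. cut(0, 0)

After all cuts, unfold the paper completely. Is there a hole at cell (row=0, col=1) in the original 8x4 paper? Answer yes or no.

Op 1 fold_down: fold axis h@4; visible region now rows[4,8) x cols[0,4) = 4x4
Op 2 fold_right: fold axis v@2; visible region now rows[4,8) x cols[2,4) = 4x2
Op 3 cut(0, 0): punch at orig (4,2); cuts so far [(4, 2)]; region rows[4,8) x cols[2,4) = 4x2
Unfold 1 (reflect across v@2): 2 holes -> [(4, 1), (4, 2)]
Unfold 2 (reflect across h@4): 4 holes -> [(3, 1), (3, 2), (4, 1), (4, 2)]
Holes: [(3, 1), (3, 2), (4, 1), (4, 2)]

Answer: no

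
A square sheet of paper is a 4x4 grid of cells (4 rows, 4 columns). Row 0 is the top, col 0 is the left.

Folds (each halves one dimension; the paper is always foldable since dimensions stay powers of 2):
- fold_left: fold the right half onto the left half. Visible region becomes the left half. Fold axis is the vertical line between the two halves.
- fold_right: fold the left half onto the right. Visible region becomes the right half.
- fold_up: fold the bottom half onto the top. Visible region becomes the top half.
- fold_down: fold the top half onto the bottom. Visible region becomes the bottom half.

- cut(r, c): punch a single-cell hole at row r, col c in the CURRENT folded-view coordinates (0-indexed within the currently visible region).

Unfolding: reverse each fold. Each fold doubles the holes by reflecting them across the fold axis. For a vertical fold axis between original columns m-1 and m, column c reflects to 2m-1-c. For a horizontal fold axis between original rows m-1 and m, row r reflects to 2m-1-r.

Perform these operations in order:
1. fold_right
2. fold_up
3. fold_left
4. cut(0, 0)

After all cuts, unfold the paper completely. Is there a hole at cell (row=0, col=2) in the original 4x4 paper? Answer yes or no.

Op 1 fold_right: fold axis v@2; visible region now rows[0,4) x cols[2,4) = 4x2
Op 2 fold_up: fold axis h@2; visible region now rows[0,2) x cols[2,4) = 2x2
Op 3 fold_left: fold axis v@3; visible region now rows[0,2) x cols[2,3) = 2x1
Op 4 cut(0, 0): punch at orig (0,2); cuts so far [(0, 2)]; region rows[0,2) x cols[2,3) = 2x1
Unfold 1 (reflect across v@3): 2 holes -> [(0, 2), (0, 3)]
Unfold 2 (reflect across h@2): 4 holes -> [(0, 2), (0, 3), (3, 2), (3, 3)]
Unfold 3 (reflect across v@2): 8 holes -> [(0, 0), (0, 1), (0, 2), (0, 3), (3, 0), (3, 1), (3, 2), (3, 3)]
Holes: [(0, 0), (0, 1), (0, 2), (0, 3), (3, 0), (3, 1), (3, 2), (3, 3)]

Answer: yes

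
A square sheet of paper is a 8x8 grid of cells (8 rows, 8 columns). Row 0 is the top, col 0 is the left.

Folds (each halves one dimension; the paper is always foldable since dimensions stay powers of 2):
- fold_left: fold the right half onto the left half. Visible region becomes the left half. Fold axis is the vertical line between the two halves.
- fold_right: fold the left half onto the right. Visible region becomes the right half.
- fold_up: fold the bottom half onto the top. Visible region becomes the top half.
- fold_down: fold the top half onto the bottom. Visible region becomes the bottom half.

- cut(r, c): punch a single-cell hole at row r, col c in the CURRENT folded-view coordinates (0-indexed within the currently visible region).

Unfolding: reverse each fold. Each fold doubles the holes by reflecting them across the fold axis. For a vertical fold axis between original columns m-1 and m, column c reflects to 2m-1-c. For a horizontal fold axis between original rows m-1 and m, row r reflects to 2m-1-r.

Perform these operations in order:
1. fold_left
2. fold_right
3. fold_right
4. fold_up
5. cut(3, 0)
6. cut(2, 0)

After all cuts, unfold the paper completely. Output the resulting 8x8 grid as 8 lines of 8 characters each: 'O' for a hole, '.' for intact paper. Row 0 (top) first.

Answer: ........
........
OOOOOOOO
OOOOOOOO
OOOOOOOO
OOOOOOOO
........
........

Derivation:
Op 1 fold_left: fold axis v@4; visible region now rows[0,8) x cols[0,4) = 8x4
Op 2 fold_right: fold axis v@2; visible region now rows[0,8) x cols[2,4) = 8x2
Op 3 fold_right: fold axis v@3; visible region now rows[0,8) x cols[3,4) = 8x1
Op 4 fold_up: fold axis h@4; visible region now rows[0,4) x cols[3,4) = 4x1
Op 5 cut(3, 0): punch at orig (3,3); cuts so far [(3, 3)]; region rows[0,4) x cols[3,4) = 4x1
Op 6 cut(2, 0): punch at orig (2,3); cuts so far [(2, 3), (3, 3)]; region rows[0,4) x cols[3,4) = 4x1
Unfold 1 (reflect across h@4): 4 holes -> [(2, 3), (3, 3), (4, 3), (5, 3)]
Unfold 2 (reflect across v@3): 8 holes -> [(2, 2), (2, 3), (3, 2), (3, 3), (4, 2), (4, 3), (5, 2), (5, 3)]
Unfold 3 (reflect across v@2): 16 holes -> [(2, 0), (2, 1), (2, 2), (2, 3), (3, 0), (3, 1), (3, 2), (3, 3), (4, 0), (4, 1), (4, 2), (4, 3), (5, 0), (5, 1), (5, 2), (5, 3)]
Unfold 4 (reflect across v@4): 32 holes -> [(2, 0), (2, 1), (2, 2), (2, 3), (2, 4), (2, 5), (2, 6), (2, 7), (3, 0), (3, 1), (3, 2), (3, 3), (3, 4), (3, 5), (3, 6), (3, 7), (4, 0), (4, 1), (4, 2), (4, 3), (4, 4), (4, 5), (4, 6), (4, 7), (5, 0), (5, 1), (5, 2), (5, 3), (5, 4), (5, 5), (5, 6), (5, 7)]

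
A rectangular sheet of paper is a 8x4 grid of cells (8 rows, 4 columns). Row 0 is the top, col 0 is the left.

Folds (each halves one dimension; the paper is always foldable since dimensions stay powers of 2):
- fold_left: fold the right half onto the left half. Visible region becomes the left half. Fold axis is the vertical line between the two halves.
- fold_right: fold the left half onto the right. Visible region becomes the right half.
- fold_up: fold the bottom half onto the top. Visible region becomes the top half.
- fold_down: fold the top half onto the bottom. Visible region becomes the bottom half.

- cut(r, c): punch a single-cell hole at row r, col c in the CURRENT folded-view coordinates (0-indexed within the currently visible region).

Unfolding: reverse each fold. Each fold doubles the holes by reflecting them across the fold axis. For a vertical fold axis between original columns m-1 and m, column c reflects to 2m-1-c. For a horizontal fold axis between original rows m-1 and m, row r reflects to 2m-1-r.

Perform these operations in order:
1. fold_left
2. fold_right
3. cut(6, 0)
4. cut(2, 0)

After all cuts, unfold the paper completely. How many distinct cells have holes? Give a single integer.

Op 1 fold_left: fold axis v@2; visible region now rows[0,8) x cols[0,2) = 8x2
Op 2 fold_right: fold axis v@1; visible region now rows[0,8) x cols[1,2) = 8x1
Op 3 cut(6, 0): punch at orig (6,1); cuts so far [(6, 1)]; region rows[0,8) x cols[1,2) = 8x1
Op 4 cut(2, 0): punch at orig (2,1); cuts so far [(2, 1), (6, 1)]; region rows[0,8) x cols[1,2) = 8x1
Unfold 1 (reflect across v@1): 4 holes -> [(2, 0), (2, 1), (6, 0), (6, 1)]
Unfold 2 (reflect across v@2): 8 holes -> [(2, 0), (2, 1), (2, 2), (2, 3), (6, 0), (6, 1), (6, 2), (6, 3)]

Answer: 8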